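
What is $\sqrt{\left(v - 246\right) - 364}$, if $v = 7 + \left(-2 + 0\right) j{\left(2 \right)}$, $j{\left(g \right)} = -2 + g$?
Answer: $3 i \sqrt{67} \approx 24.556 i$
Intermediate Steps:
$v = 7$ ($v = 7 + \left(-2 + 0\right) \left(-2 + 2\right) = 7 - 0 = 7 + 0 = 7$)
$\sqrt{\left(v - 246\right) - 364} = \sqrt{\left(7 - 246\right) - 364} = \sqrt{-239 - 364} = \sqrt{-603} = 3 i \sqrt{67}$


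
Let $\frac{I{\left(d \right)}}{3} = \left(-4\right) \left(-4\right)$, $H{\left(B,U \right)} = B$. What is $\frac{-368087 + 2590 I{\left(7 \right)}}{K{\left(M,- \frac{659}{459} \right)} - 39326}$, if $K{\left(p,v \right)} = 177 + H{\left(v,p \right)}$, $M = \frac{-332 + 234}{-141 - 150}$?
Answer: $\frac{111889053}{17970050} \approx 6.2264$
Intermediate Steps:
$M = \frac{98}{291}$ ($M = - \frac{98}{-291} = \left(-98\right) \left(- \frac{1}{291}\right) = \frac{98}{291} \approx 0.33677$)
$I{\left(d \right)} = 48$ ($I{\left(d \right)} = 3 \left(\left(-4\right) \left(-4\right)\right) = 3 \cdot 16 = 48$)
$K{\left(p,v \right)} = 177 + v$
$\frac{-368087 + 2590 I{\left(7 \right)}}{K{\left(M,- \frac{659}{459} \right)} - 39326} = \frac{-368087 + 2590 \cdot 48}{\left(177 - \frac{659}{459}\right) - 39326} = \frac{-368087 + 124320}{\left(177 - \frac{659}{459}\right) - 39326} = - \frac{243767}{\left(177 - \frac{659}{459}\right) - 39326} = - \frac{243767}{\frac{80584}{459} - 39326} = - \frac{243767}{- \frac{17970050}{459}} = \left(-243767\right) \left(- \frac{459}{17970050}\right) = \frac{111889053}{17970050}$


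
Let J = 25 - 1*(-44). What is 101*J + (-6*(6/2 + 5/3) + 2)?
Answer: 6943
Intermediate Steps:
J = 69 (J = 25 + 44 = 69)
101*J + (-6*(6/2 + 5/3) + 2) = 101*69 + (-6*(6/2 + 5/3) + 2) = 6969 + (-6*(6*(½) + 5*(⅓)) + 2) = 6969 + (-6*(3 + 5/3) + 2) = 6969 + (-6*14/3 + 2) = 6969 + (-28 + 2) = 6969 - 26 = 6943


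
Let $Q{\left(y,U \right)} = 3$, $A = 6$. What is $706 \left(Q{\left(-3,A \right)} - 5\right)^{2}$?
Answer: $2824$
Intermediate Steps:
$706 \left(Q{\left(-3,A \right)} - 5\right)^{2} = 706 \left(3 - 5\right)^{2} = 706 \left(-2\right)^{2} = 706 \cdot 4 = 2824$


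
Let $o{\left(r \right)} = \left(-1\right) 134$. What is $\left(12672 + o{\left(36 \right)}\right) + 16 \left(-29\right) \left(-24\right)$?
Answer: $23674$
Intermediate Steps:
$o{\left(r \right)} = -134$
$\left(12672 + o{\left(36 \right)}\right) + 16 \left(-29\right) \left(-24\right) = \left(12672 - 134\right) + 16 \left(-29\right) \left(-24\right) = 12538 - -11136 = 12538 + 11136 = 23674$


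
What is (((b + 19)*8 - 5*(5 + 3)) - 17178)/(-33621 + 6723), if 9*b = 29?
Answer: 76681/121041 ≈ 0.63351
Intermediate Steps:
b = 29/9 (b = (⅑)*29 = 29/9 ≈ 3.2222)
(((b + 19)*8 - 5*(5 + 3)) - 17178)/(-33621 + 6723) = (((29/9 + 19)*8 - 5*(5 + 3)) - 17178)/(-33621 + 6723) = (((200/9)*8 - 5*8) - 17178)/(-26898) = ((1600/9 - 40) - 17178)*(-1/26898) = (1240/9 - 17178)*(-1/26898) = -153362/9*(-1/26898) = 76681/121041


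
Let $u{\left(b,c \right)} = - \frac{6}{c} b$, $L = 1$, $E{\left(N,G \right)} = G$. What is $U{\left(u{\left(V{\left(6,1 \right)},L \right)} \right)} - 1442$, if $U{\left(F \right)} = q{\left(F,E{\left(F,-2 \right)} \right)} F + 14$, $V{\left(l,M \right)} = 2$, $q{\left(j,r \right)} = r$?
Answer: $-1404$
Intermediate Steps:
$u{\left(b,c \right)} = - \frac{6 b}{c}$
$U{\left(F \right)} = 14 - 2 F$ ($U{\left(F \right)} = - 2 F + 14 = 14 - 2 F$)
$U{\left(u{\left(V{\left(6,1 \right)},L \right)} \right)} - 1442 = \left(14 - 2 \left(\left(-6\right) 2 \cdot 1^{-1}\right)\right) - 1442 = \left(14 - 2 \left(\left(-6\right) 2 \cdot 1\right)\right) - 1442 = \left(14 - -24\right) - 1442 = \left(14 + 24\right) - 1442 = 38 - 1442 = -1404$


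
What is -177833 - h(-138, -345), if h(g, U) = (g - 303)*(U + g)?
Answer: -390836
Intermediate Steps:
h(g, U) = (-303 + g)*(U + g)
-177833 - h(-138, -345) = -177833 - ((-138)**2 - 303*(-345) - 303*(-138) - 345*(-138)) = -177833 - (19044 + 104535 + 41814 + 47610) = -177833 - 1*213003 = -177833 - 213003 = -390836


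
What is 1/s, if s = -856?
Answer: -1/856 ≈ -0.0011682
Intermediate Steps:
1/s = 1/(-856) = -1/856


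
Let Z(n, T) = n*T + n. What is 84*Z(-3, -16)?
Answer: 3780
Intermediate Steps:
Z(n, T) = n + T*n (Z(n, T) = T*n + n = n + T*n)
84*Z(-3, -16) = 84*(-3*(1 - 16)) = 84*(-3*(-15)) = 84*45 = 3780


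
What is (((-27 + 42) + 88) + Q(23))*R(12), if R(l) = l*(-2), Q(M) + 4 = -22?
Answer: -1848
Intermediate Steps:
Q(M) = -26 (Q(M) = -4 - 22 = -26)
R(l) = -2*l
(((-27 + 42) + 88) + Q(23))*R(12) = (((-27 + 42) + 88) - 26)*(-2*12) = ((15 + 88) - 26)*(-24) = (103 - 26)*(-24) = 77*(-24) = -1848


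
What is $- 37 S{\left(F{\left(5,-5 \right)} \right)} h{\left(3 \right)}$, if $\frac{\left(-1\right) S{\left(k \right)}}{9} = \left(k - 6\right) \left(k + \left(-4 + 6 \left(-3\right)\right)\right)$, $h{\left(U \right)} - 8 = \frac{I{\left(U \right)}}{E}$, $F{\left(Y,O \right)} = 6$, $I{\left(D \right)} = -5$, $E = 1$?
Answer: $0$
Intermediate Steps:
$h{\left(U \right)} = 3$ ($h{\left(U \right)} = 8 - \frac{5}{1} = 8 - 5 = 3$)
$S{\left(k \right)} = - 9 \left(-22 + k\right) \left(-6 + k\right)$ ($S{\left(k \right)} = - 9 \left(k - 6\right) \left(k + \left(-4 + 6 \left(-3\right)\right)\right) = - 9 \left(-6 + k\right) \left(k - 22\right) = - 9 \left(-6 + k\right) \left(-22 + k\right) = - 9 \left(-22 + k\right) \left(-6 + k\right)$)
$- 37 S{\left(F{\left(5,-5 \right)} \right)} h{\left(3 \right)} = - 37 \left(-1188 - 9 \cdot 6^{2} + 252 \cdot 6\right) 3 = - 37 \left(-1188 - 324 + 1512\right) 3 = \left(-37\right) 0 \cdot 3 = 0 \cdot 3 = 0$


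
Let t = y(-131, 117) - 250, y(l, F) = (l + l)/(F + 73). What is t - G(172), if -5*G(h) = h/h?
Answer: -23862/95 ≈ -251.18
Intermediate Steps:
y(l, F) = 2*l/(73 + F) (y(l, F) = (2*l)/(73 + F) = 2*l/(73 + F))
G(h) = -⅕ (G(h) = -h/(5*h) = -⅕*1 = -⅕)
t = -23881/95 (t = 2*(-131)/(73 + 117) - 250 = 2*(-131)/190 - 1*250 = 2*(-131)*(1/190) - 250 = -131/95 - 250 = -23881/95 ≈ -251.38)
t - G(172) = -23881/95 - 1*(-⅕) = -23881/95 + ⅕ = -23862/95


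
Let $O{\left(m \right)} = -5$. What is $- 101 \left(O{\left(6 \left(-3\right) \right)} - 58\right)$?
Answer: $6363$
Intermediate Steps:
$- 101 \left(O{\left(6 \left(-3\right) \right)} - 58\right) = - 101 \left(-5 - 58\right) = \left(-101\right) \left(-63\right) = 6363$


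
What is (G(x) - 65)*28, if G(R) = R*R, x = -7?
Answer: -448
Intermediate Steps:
G(R) = R²
(G(x) - 65)*28 = ((-7)² - 65)*28 = (49 - 65)*28 = -16*28 = -448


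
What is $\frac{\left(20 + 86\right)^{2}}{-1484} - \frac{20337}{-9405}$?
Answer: $- \frac{118702}{21945} \approx -5.4091$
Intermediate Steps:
$\frac{\left(20 + 86\right)^{2}}{-1484} - \frac{20337}{-9405} = 106^{2} \left(- \frac{1}{1484}\right) - - \frac{6779}{3135} = 11236 \left(- \frac{1}{1484}\right) + \frac{6779}{3135} = - \frac{53}{7} + \frac{6779}{3135} = - \frac{118702}{21945}$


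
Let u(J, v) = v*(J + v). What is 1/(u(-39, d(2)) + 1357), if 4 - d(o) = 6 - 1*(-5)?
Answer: 1/1679 ≈ 0.00059559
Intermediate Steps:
d(o) = -7 (d(o) = 4 - (6 - 1*(-5)) = 4 - (6 + 5) = 4 - 1*11 = 4 - 11 = -7)
1/(u(-39, d(2)) + 1357) = 1/(-7*(-39 - 7) + 1357) = 1/(-7*(-46) + 1357) = 1/(322 + 1357) = 1/1679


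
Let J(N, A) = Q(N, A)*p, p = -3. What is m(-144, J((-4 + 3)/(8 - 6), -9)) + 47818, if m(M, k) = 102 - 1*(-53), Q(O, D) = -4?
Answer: 47973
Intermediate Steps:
J(N, A) = 12 (J(N, A) = -4*(-3) = 12)
m(M, k) = 155 (m(M, k) = 102 + 53 = 155)
m(-144, J((-4 + 3)/(8 - 6), -9)) + 47818 = 155 + 47818 = 47973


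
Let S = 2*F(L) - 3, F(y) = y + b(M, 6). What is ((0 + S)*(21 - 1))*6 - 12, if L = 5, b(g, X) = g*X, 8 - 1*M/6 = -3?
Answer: 95868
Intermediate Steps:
M = 66 (M = 48 - 6*(-3) = 48 + 18 = 66)
b(g, X) = X*g
F(y) = 396 + y (F(y) = y + 6*66 = y + 396 = 396 + y)
S = 799 (S = 2*(396 + 5) - 3 = 2*401 - 3 = 802 - 3 = 799)
((0 + S)*(21 - 1))*6 - 12 = ((0 + 799)*(21 - 1))*6 - 12 = (799*20)*6 - 12 = 15980*6 - 12 = 95880 - 12 = 95868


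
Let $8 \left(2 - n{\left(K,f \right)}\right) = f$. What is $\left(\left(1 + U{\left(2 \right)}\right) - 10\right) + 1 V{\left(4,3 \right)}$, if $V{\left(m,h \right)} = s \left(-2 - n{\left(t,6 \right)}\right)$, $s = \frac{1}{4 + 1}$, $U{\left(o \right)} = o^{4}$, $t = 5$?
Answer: $\frac{127}{20} \approx 6.35$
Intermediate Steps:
$n{\left(K,f \right)} = 2 - \frac{f}{8}$
$s = \frac{1}{5} \approx 0.2$
$V{\left(m,h \right)} = - \frac{13}{20}$ ($V{\left(m,h \right)} = \frac{-2 - \left(2 - \frac{3}{4}\right)}{5} = \frac{-2 - \frac{5}{4}}{5} = \frac{1}{5} \left(- \frac{13}{4}\right) = - \frac{13}{20}$)
$\left(\left(1 + U{\left(2 \right)}\right) - 10\right) + 1 V{\left(4,3 \right)} = \left(\left(1 + 2^{4}\right) - 10\right) + 1 \left(- \frac{13}{20}\right) = \left(\left(1 + 16\right) - 10\right) - \frac{13}{20} = \left(17 - 10\right) - \frac{13}{20} = 7 - \frac{13}{20} = \frac{127}{20}$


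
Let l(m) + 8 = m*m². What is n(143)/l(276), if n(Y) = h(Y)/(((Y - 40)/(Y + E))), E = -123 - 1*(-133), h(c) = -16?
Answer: -306/270691313 ≈ -1.1304e-6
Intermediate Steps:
E = 10 (E = -123 + 133 = 10)
l(m) = -8 + m³ (l(m) = -8 + m*m² = -8 + m³)
n(Y) = -16*(10 + Y)/(-40 + Y) (n(Y) = -16*(Y + 10)/(Y - 40) = -16*(10 + Y)/(-40 + Y))
n(143)/l(276) = (16*(-10 - 1*143)/(-40 + 143))/(-8 + 276³) = (16*(-10 - 143)/103)/(-8 + 21024576) = (16*(1/103)*(-153))/21024568 = -2448/103*1/21024568 = -306/270691313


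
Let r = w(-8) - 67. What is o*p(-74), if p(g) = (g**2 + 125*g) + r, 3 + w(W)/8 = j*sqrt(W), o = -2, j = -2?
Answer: 7730 + 64*I*sqrt(2) ≈ 7730.0 + 90.51*I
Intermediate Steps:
w(W) = -24 - 16*sqrt(W) (w(W) = -24 + 8*(-2*sqrt(W)) = -24 - 16*sqrt(W))
r = -91 - 32*I*sqrt(2) (r = (-24 - 32*I*sqrt(2)) - 67 = -91 - 32*I*sqrt(2) ≈ -91.0 - 45.255*I)
p(g) = -91 + g**2 + 125*g - 32*I*sqrt(2) (p(g) = (g**2 + 125*g) + (-91 - 32*I*sqrt(2)) = -91 + g**2 + 125*g - 32*I*sqrt(2))
o*p(-74) = -2*(-91 + (-74)**2 + 125*(-74) - 32*I*sqrt(2)) = -2*(-91 + 5476 - 9250 - 32*I*sqrt(2)) = -2*(-3865 - 32*I*sqrt(2)) = 7730 + 64*I*sqrt(2)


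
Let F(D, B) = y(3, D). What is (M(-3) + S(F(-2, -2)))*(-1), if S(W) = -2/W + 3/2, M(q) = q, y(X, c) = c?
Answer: 1/2 ≈ 0.50000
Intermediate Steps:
F(D, B) = D
S(W) = 3/2 - 2/W (S(W) = -2/W + 3*(1/2) = -2/W + 3/2 = 3/2 - 2/W)
(M(-3) + S(F(-2, -2)))*(-1) = (-3 + (3/2 - 2/(-2)))*(-1) = (-3 + (3/2 - 2*(-1/2)))*(-1) = (-3 + (3/2 + 1))*(-1) = (-3 + 5/2)*(-1) = -1/2*(-1) = 1/2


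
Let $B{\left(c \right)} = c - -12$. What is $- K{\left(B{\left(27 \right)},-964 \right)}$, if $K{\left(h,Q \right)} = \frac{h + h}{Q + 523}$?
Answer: $\frac{26}{147} \approx 0.17687$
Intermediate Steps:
$B{\left(c \right)} = 12 + c$ ($B{\left(c \right)} = c + 12 = 12 + c$)
$K{\left(h,Q \right)} = \frac{2 h}{523 + Q}$
$- K{\left(B{\left(27 \right)},-964 \right)} = - \frac{2 \left(12 + 27\right)}{523 - 964} = - \frac{2 \cdot 39}{-441} = - \frac{2 \cdot 39 \left(-1\right)}{441} = \left(-1\right) \left(- \frac{26}{147}\right) = \frac{26}{147}$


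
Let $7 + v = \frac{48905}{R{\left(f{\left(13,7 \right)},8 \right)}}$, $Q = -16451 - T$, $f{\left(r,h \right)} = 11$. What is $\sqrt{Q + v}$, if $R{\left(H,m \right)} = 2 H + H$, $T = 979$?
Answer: $\frac{2 i \sqrt{4343757}}{33} \approx 126.31 i$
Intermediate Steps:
$R{\left(H,m \right)} = 3 H$
$Q = -17430$ ($Q = -16451 - 979 = -17430$)
$v = \frac{48674}{33}$ ($v = -7 + \frac{48905}{3 \cdot 11} = -7 + \frac{48905}{33} = \frac{48674}{33} \approx 1475.0$)
$\sqrt{Q + v} = \sqrt{-17430 + \frac{48674}{33}} = \sqrt{- \frac{526516}{33}} = \frac{2 i \sqrt{4343757}}{33}$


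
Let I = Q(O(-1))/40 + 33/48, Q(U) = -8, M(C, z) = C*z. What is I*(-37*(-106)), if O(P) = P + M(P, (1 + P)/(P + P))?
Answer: 76479/40 ≈ 1912.0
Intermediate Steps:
O(P) = ½ + 3*P/2 (O(P) = P + P*((1 + P)/(P + P)) = P + P*((1 + P)/((2*P))) = P + P*((1 + P)*(1/(2*P))) = P + P*((1 + P)/(2*P)) = P + (½ + P/2) = ½ + 3*P/2)
I = 39/80 (I = -8/40 + 33/48 = -8*1/40 + 33*(1/48) = -⅕ + 11/16 = 39/80 ≈ 0.48750)
I*(-37*(-106)) = 39*(-37*(-106))/80 = (39/80)*3922 = 76479/40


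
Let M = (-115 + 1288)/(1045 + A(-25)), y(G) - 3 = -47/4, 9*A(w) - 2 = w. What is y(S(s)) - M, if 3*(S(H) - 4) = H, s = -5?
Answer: -185299/18764 ≈ -9.8752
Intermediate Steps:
A(w) = 2/9 + w/9
S(H) = 4 + H/3
y(G) = -35/4 (y(G) = 3 - 47/4 = -35/4)
M = 10557/9382 (M = (-115 + 1288)/(1045 + (2/9 + (⅑)*(-25))) = 1173/(1045 + (2/9 - 25/9)) = 1173/(1045 - 23/9) = 1173/(9382/9) = 1173*(9/9382) = 10557/9382 ≈ 1.1252)
y(S(s)) - M = -35/4 - 1*10557/9382 = -35/4 - 10557/9382 = -185299/18764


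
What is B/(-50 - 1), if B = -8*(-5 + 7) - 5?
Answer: 7/17 ≈ 0.41176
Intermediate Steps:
B = -21 (B = -8*2 - 5 = -16 - 5 = -21)
B/(-50 - 1) = -21/(-50 - 1) = -21/(-51) = -21*(-1/51) = 7/17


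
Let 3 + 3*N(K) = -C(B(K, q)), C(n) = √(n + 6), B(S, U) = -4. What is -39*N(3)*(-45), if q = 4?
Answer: -1755 - 585*√2 ≈ -2582.3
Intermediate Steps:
C(n) = √(6 + n)
N(K) = -1 - √2/3 (N(K) = -1 + (-√(6 - 4))/3 = -1 + (-√2)/3 = -1 - √2/3)
-39*N(3)*(-45) = -39*(-1 - √2/3)*(-45) = (39 + 13*√2)*(-45) = -1755 - 585*√2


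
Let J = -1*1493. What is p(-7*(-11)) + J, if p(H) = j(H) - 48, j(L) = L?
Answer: -1464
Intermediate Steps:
J = -1493
p(H) = -48 + H (p(H) = H - 48 = -48 + H)
p(-7*(-11)) + J = (-48 - 7*(-11)) - 1493 = (-48 + 77) - 1493 = 29 - 1493 = -1464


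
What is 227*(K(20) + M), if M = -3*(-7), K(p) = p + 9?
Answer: 11350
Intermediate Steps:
K(p) = 9 + p
M = 21
227*(K(20) + M) = 227*((9 + 20) + 21) = 227*(29 + 21) = 227*50 = 11350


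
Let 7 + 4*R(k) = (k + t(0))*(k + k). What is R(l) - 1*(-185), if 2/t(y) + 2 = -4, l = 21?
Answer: 1601/4 ≈ 400.25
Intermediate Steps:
t(y) = -1/3 (t(y) = 2/(-2 - 4) = 2/(-6) = 2*(-1/6) = -1/3)
R(k) = -7/4 + k*(-1/3 + k)/2 (R(k) = -7/4 + ((k - 1/3)*(k + k))/4 = -7/4 + ((-1/3 + k)*(2*k))/4 = -7/4 + (2*k*(-1/3 + k))/4 = -7/4 + k*(-1/3 + k)/2)
R(l) - 1*(-185) = (-7/4 + (1/2)*21**2 - 1/6*21) - 1*(-185) = (-7/4 + (1/2)*441 - 7/2) + 185 = (-7/4 + 441/2 - 7/2) + 185 = 861/4 + 185 = 1601/4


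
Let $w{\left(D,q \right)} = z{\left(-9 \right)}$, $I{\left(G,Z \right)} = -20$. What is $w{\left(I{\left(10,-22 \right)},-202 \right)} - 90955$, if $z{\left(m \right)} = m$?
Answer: $-90964$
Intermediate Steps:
$w{\left(D,q \right)} = -9$
$w{\left(I{\left(10,-22 \right)},-202 \right)} - 90955 = -9 - 90955 = -90964$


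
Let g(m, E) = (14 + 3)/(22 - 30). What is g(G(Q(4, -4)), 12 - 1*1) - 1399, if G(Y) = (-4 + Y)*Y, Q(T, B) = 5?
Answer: -11209/8 ≈ -1401.1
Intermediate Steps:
G(Y) = Y*(-4 + Y)
g(m, E) = -17/8 (g(m, E) = 17/(-8) = 17*(-⅛) = -17/8)
g(G(Q(4, -4)), 12 - 1*1) - 1399 = -17/8 - 1399 = -11209/8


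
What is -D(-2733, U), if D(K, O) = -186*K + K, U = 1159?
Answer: -505605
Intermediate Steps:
D(K, O) = -185*K
-D(-2733, U) = -(-185)*(-2733) = -1*505605 = -505605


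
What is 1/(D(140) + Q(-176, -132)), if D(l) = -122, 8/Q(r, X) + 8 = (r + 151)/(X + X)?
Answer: -2087/256726 ≈ -0.0081293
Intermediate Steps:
Q(r, X) = 8/(-8 + (151 + r)/(2*X)) (Q(r, X) = 8/(-8 + (r + 151)/(X + X)) = 8/(-8 + (151 + r)/((2*X))) = 8/(-8 + (151 + r)*(1/(2*X))) = 8/(-8 + (151 + r)/(2*X)))
1/(D(140) + Q(-176, -132)) = 1/(-122 + 16*(-132)/(151 - 176 - 16*(-132))) = 1/(-122 + 16*(-132)/(151 - 176 + 2112)) = 1/(-122 + 16*(-132)/2087) = 1/(-122 + 16*(-132)*(1/2087)) = 1/(-122 - 2112/2087) = 1/(-256726/2087) = -2087/256726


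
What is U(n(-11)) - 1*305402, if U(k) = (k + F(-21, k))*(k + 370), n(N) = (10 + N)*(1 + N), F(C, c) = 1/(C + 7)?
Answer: -2111404/7 ≈ -3.0163e+5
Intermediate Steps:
F(C, c) = 1/(7 + C)
n(N) = (1 + N)*(10 + N)
U(k) = (370 + k)*(-1/14 + k) (U(k) = (k + 1/(7 - 21))*(k + 370) = (k + 1/(-14))*(370 + k) = (k - 1/14)*(370 + k) = (-1/14 + k)*(370 + k) = (370 + k)*(-1/14 + k))
U(n(-11)) - 1*305402 = (-185/7 + (10 + (-11)**2 + 11*(-11))**2 + 5179*(10 + (-11)**2 + 11*(-11))/14) - 1*305402 = (-185/7 + (10 + 121 - 121)**2 + 5179*(10 + 121 - 121)/14) - 305402 = (-185/7 + 10**2 + (5179/14)*10) - 305402 = (-185/7 + 100 + 25895/7) - 305402 = 26410/7 - 305402 = -2111404/7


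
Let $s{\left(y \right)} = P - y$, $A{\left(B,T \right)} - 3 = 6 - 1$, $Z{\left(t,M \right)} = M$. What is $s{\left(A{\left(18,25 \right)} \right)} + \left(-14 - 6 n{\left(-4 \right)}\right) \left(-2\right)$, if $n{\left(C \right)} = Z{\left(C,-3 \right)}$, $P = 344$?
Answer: $328$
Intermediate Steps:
$A{\left(B,T \right)} = 8$ ($A{\left(B,T \right)} = 3 + \left(6 - 1\right) = 3 + 5 = 8$)
$n{\left(C \right)} = -3$
$s{\left(y \right)} = 344 - y$
$s{\left(A{\left(18,25 \right)} \right)} + \left(-14 - 6 n{\left(-4 \right)}\right) \left(-2\right) = \left(344 - 8\right) + \left(-14 - -18\right) \left(-2\right) = \left(344 - 8\right) + \left(-14 + 18\right) \left(-2\right) = 336 + 4 \left(-2\right) = 336 - 8 = 328$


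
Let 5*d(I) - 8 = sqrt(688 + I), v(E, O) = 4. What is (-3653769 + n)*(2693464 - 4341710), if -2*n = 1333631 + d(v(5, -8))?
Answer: 35606937191919/5 + 1648246*sqrt(173)/5 ≈ 7.1214e+12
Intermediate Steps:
d(I) = 8/5 + sqrt(688 + I)/5
n = -6668163/10 - sqrt(173)/5 (n = -(1333631 + (8/5 + sqrt(688 + 4)/5))/2 = -(1333631 + (8/5 + sqrt(692)/5))/2 = -(1333631 + (8/5 + (2*sqrt(173))/5))/2 = -(1333631 + (8/5 + 2*sqrt(173)/5))/2 = -(6668163/5 + 2*sqrt(173)/5)/2 = -6668163/10 - sqrt(173)/5 ≈ -6.6682e+5)
(-3653769 + n)*(2693464 - 4341710) = (-3653769 + (-6668163/10 - sqrt(173)/5))*(2693464 - 4341710) = (-43205853/10 - sqrt(173)/5)*(-1648246) = 35606937191919/5 + 1648246*sqrt(173)/5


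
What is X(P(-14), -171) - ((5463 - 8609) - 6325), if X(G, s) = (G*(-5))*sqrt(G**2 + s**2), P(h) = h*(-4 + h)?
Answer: 9471 - 11340*sqrt(1145) ≈ -3.7425e+5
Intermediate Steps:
X(G, s) = -5*G*sqrt(G**2 + s**2) (X(G, s) = (-5*G)*sqrt(G**2 + s**2) = -5*G*sqrt(G**2 + s**2))
X(P(-14), -171) - ((5463 - 8609) - 6325) = -5*(-14*(-4 - 14))*sqrt((-14*(-4 - 14))**2 + (-171)**2) - ((5463 - 8609) - 6325) = -5*(-14*(-18))*sqrt((-14*(-18))**2 + 29241) - (-3146 - 6325) = -5*252*sqrt(252**2 + 29241) - 1*(-9471) = -5*252*sqrt(63504 + 29241) + 9471 = -5*252*sqrt(92745) + 9471 = -5*252*9*sqrt(1145) + 9471 = -11340*sqrt(1145) + 9471 = 9471 - 11340*sqrt(1145)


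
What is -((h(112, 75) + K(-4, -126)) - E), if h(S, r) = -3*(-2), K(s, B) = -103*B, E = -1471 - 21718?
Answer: -36173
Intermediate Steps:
E = -23189
h(S, r) = 6
-((h(112, 75) + K(-4, -126)) - E) = -((6 - 103*(-126)) - 1*(-23189)) = -((6 + 12978) + 23189) = -(12984 + 23189) = -1*36173 = -36173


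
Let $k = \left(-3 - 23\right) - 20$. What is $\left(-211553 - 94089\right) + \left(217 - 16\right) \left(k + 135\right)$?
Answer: $-287753$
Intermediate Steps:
$k = -46$ ($k = -26 - 20 = -46$)
$\left(-211553 - 94089\right) + \left(217 - 16\right) \left(k + 135\right) = \left(-211553 - 94089\right) + \left(217 - 16\right) \left(-46 + 135\right) = \left(-211553 - 94089\right) + 201 \cdot 89 = -305642 + 17889 = -287753$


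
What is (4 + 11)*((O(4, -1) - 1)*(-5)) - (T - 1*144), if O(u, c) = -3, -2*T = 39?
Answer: 927/2 ≈ 463.50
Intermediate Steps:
T = -39/2 (T = -½*39 = -39/2 ≈ -19.500)
(4 + 11)*((O(4, -1) - 1)*(-5)) - (T - 1*144) = (4 + 11)*((-3 - 1)*(-5)) - (-39/2 - 1*144) = 15*(-4*(-5)) - (-39/2 - 144) = 15*20 - 1*(-327/2) = 300 + 327/2 = 927/2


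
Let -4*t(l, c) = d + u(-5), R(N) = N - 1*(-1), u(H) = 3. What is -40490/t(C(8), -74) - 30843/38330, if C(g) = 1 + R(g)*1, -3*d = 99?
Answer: -620885209/114990 ≈ -5399.5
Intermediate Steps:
R(N) = 1 + N (R(N) = N + 1 = 1 + N)
d = -33 (d = -1/3*99 = -33)
C(g) = 2 + g (C(g) = 1 + (1 + g)*1 = 1 + (1 + g) = 2 + g)
t(l, c) = 15/2 (t(l, c) = -(-33 + 3)/4 = -1/4*(-30) = 15/2)
-40490/t(C(8), -74) - 30843/38330 = -40490/15/2 - 30843/38330 = -40490*2/15 - 30843*1/38330 = -16196/3 - 30843/38330 = -620885209/114990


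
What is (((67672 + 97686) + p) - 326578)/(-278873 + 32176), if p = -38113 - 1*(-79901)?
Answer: 119432/246697 ≈ 0.48412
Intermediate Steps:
p = 41788 (p = -38113 + 79901 = 41788)
(((67672 + 97686) + p) - 326578)/(-278873 + 32176) = (((67672 + 97686) + 41788) - 326578)/(-278873 + 32176) = ((165358 + 41788) - 326578)/(-246697) = (207146 - 326578)*(-1/246697) = -119432*(-1/246697) = 119432/246697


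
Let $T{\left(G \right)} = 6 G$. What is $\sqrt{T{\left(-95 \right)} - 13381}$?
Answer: $i \sqrt{13951} \approx 118.11 i$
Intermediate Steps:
$\sqrt{T{\left(-95 \right)} - 13381} = \sqrt{6 \left(-95\right) - 13381} = \sqrt{-570 - 13381} = \sqrt{-13951} = i \sqrt{13951}$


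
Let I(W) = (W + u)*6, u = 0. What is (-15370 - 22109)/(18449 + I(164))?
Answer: -37479/19433 ≈ -1.9286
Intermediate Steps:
I(W) = 6*W (I(W) = (W + 0)*6 = W*6 = 6*W)
(-15370 - 22109)/(18449 + I(164)) = (-15370 - 22109)/(18449 + 6*164) = -37479/(18449 + 984) = -37479/19433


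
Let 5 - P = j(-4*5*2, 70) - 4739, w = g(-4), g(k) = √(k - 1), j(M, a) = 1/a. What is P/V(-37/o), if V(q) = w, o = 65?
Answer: -332079*I*√5/350 ≈ -2121.6*I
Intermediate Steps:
g(k) = √(-1 + k)
w = I*√5 (w = √(-1 - 4) = √(-5) = I*√5 ≈ 2.2361*I)
V(q) = I*√5
P = 332079/70 (P = 5 - (1/70 - 4739) = 5 - 1*(-331729/70) = 5 + 331729/70 = 332079/70 ≈ 4744.0)
P/V(-37/o) = 332079/(70*((I*√5))) = 332079*(-I*√5/5)/70 = -332079*I*√5/350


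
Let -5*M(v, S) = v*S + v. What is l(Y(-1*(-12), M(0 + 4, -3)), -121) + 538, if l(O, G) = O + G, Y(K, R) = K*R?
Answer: 2181/5 ≈ 436.20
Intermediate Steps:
M(v, S) = -v/5 - S*v/5 (M(v, S) = -(v*S + v)/5 = -(S*v + v)/5 = -(v + S*v)/5 = -v/5 - S*v/5)
l(O, G) = G + O
l(Y(-1*(-12), M(0 + 4, -3)), -121) + 538 = (-121 + (-1*(-12))*(-(0 + 4)*(1 - 3)/5)) + 538 = (-121 + 12*(-⅕*4*(-2))) + 538 = (-121 + 12*(8/5)) + 538 = (-121 + 96/5) + 538 = -509/5 + 538 = 2181/5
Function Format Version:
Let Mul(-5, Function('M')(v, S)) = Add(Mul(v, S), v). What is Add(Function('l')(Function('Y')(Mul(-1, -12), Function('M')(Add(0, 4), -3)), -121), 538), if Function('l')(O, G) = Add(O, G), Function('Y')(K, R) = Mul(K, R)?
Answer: Rational(2181, 5) ≈ 436.20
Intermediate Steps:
Function('M')(v, S) = Add(Mul(Rational(-1, 5), v), Mul(Rational(-1, 5), S, v)) (Function('M')(v, S) = Mul(Rational(-1, 5), Add(Mul(v, S), v)) = Mul(Rational(-1, 5), Add(Mul(S, v), v)) = Mul(Rational(-1, 5), Add(v, Mul(S, v))) = Add(Mul(Rational(-1, 5), v), Mul(Rational(-1, 5), S, v)))
Function('l')(O, G) = Add(G, O)
Add(Function('l')(Function('Y')(Mul(-1, -12), Function('M')(Add(0, 4), -3)), -121), 538) = Add(Add(-121, Mul(Mul(-1, -12), Mul(Rational(-1, 5), Add(0, 4), Add(1, -3)))), 538) = Add(Add(-121, Mul(12, Mul(Rational(-1, 5), 4, -2))), 538) = Add(Add(-121, Mul(12, Rational(8, 5))), 538) = Add(Add(-121, Rational(96, 5)), 538) = Add(Rational(-509, 5), 538) = Rational(2181, 5)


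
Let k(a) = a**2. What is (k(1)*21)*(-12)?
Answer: -252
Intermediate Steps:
(k(1)*21)*(-12) = (1**2*21)*(-12) = (1*21)*(-12) = 21*(-12) = -252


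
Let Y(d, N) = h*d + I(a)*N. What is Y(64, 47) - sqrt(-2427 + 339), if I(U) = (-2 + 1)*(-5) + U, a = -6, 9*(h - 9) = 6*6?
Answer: 785 - 6*I*sqrt(58) ≈ 785.0 - 45.695*I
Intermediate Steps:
h = 13 (h = 9 + (6*6)/9 = 9 + (1/9)*36 = 9 + 4 = 13)
I(U) = 5 + U (I(U) = -1*(-5) + U = 5 + U)
Y(d, N) = -N + 13*d (Y(d, N) = 13*d + (5 - 6)*N = 13*d - N = -N + 13*d)
Y(64, 47) - sqrt(-2427 + 339) = (-1*47 + 13*64) - sqrt(-2427 + 339) = (-47 + 832) - sqrt(-2088) = 785 - 6*I*sqrt(58)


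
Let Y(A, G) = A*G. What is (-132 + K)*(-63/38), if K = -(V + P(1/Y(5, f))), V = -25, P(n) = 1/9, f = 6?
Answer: 3374/19 ≈ 177.58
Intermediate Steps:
P(n) = ⅑
K = 224/9 (K = -(-25 + ⅑) = -1*(-224/9) = 224/9 ≈ 24.889)
(-132 + K)*(-63/38) = (-132 + 224/9)*(-63/38) = -(-6748)/38 = -964/9*(-63/38) = 3374/19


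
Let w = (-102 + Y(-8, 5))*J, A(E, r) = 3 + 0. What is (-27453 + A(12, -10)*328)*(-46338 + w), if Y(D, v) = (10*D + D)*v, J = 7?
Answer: 1326943908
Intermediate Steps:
A(E, r) = 3
Y(D, v) = 11*D*v (Y(D, v) = (11*D)*v = 11*D*v)
w = -3794 (w = (-102 + 11*(-8)*5)*7 = (-102 - 440)*7 = -542*7 = -3794)
(-27453 + A(12, -10)*328)*(-46338 + w) = (-27453 + 3*328)*(-46338 - 3794) = (-27453 + 984)*(-50132) = -26469*(-50132) = 1326943908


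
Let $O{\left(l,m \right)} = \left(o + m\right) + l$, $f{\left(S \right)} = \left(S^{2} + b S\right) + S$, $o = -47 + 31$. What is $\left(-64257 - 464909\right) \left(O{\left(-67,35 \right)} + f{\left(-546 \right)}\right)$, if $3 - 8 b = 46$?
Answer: $- \frac{317982993141}{2} \approx -1.5899 \cdot 10^{11}$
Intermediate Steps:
$b = - \frac{43}{8}$ ($b = \frac{3}{8} - \frac{23}{4} = - \frac{43}{8} \approx -5.375$)
$o = -16$
$f{\left(S \right)} = S^{2} - \frac{35 S}{8}$ ($f{\left(S \right)} = \left(S^{2} - \frac{43 S}{8}\right) + S = S^{2} - \frac{35 S}{8}$)
$O{\left(l,m \right)} = -16 + l + m$ ($O{\left(l,m \right)} = \left(-16 + m\right) + l = -16 + l + m$)
$\left(-64257 - 464909\right) \left(O{\left(-67,35 \right)} + f{\left(-546 \right)}\right) = \left(-64257 - 464909\right) \left(\left(-16 - 67 + 35\right) + \frac{1}{8} \left(-546\right) \left(-35 + 8 \left(-546\right)\right)\right) = - 529166 \left(-48 + \frac{1}{8} \left(-546\right) \left(-35 - 4368\right)\right) = - 529166 \left(-48 + \frac{1}{8} \left(-546\right) \left(-4403\right)\right) = - 529166 \left(-48 + \frac{1202019}{4}\right) = \left(-529166\right) \frac{1201827}{4} = - \frac{317982993141}{2}$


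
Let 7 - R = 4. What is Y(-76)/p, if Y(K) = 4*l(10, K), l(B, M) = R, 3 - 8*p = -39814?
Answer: 96/39817 ≈ 0.0024110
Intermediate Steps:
p = 39817/8 (p = 3/8 - 1/8*(-39814) = 3/8 + 19907/4 = 39817/8 ≈ 4977.1)
R = 3 (R = 7 - 1*4 = 7 - 4 = 3)
l(B, M) = 3
Y(K) = 12 (Y(K) = 4*3 = 12)
Y(-76)/p = 12/(39817/8) = 12*(8/39817) = 96/39817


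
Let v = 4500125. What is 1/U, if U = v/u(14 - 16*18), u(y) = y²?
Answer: 75076/4500125 ≈ 0.016683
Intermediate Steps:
U = 4500125/75076 (U = 4500125/((14 - 16*18)²) = 4500125/((14 - 288)²) = 4500125/((-274)²) = 4500125/75076 ≈ 59.941)
1/U = 1/(4500125/75076) = 75076/4500125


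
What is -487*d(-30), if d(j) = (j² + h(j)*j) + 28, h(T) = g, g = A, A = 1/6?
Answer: -449501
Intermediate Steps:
A = ⅙ ≈ 0.16667
g = ⅙ ≈ 0.16667
h(T) = ⅙
d(j) = 28 + j² + j/6 (d(j) = (j² + j/6) + 28 = 28 + j² + j/6)
-487*d(-30) = -487*(28 + (-30)² + (⅙)*(-30)) = -487*(28 + 900 - 5) = -487*923 = -449501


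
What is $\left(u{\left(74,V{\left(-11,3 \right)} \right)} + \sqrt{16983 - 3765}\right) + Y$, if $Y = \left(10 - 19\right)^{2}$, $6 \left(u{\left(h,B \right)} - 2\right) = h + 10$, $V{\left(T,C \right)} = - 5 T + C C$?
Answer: $97 + \sqrt{13218} \approx 211.97$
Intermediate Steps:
$V{\left(T,C \right)} = C^{2} - 5 T$ ($V{\left(T,C \right)} = - 5 T + C^{2} = C^{2} - 5 T$)
$u{\left(h,B \right)} = \frac{11}{3} + \frac{h}{6}$ ($u{\left(h,B \right)} = 2 + \frac{h + 10}{6} = 2 + \frac{10 + h}{6} = 2 + \left(\frac{5}{3} + \frac{h}{6}\right) = \frac{11}{3} + \frac{h}{6}$)
$Y = 81$ ($Y = \left(-9\right)^{2} = 81$)
$\left(u{\left(74,V{\left(-11,3 \right)} \right)} + \sqrt{16983 - 3765}\right) + Y = \left(\left(\frac{11}{3} + \frac{1}{6} \cdot 74\right) + \sqrt{16983 - 3765}\right) + 81 = \left(\left(\frac{11}{3} + \frac{37}{3}\right) + \sqrt{13218}\right) + 81 = \left(16 + \sqrt{13218}\right) + 81 = 97 + \sqrt{13218}$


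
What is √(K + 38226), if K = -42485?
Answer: I*√4259 ≈ 65.261*I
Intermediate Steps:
√(K + 38226) = √(-42485 + 38226) = √(-4259) = I*√4259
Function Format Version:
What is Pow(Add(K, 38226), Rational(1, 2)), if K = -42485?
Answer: Mul(I, Pow(4259, Rational(1, 2))) ≈ Mul(65.261, I)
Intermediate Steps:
Pow(Add(K, 38226), Rational(1, 2)) = Pow(Add(-42485, 38226), Rational(1, 2)) = Pow(-4259, Rational(1, 2)) = Mul(I, Pow(4259, Rational(1, 2)))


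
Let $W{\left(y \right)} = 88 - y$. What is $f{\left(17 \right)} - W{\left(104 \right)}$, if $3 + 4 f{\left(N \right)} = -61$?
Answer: $0$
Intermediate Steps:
$f{\left(N \right)} = -16$ ($f{\left(N \right)} = - \frac{3}{4} + \frac{1}{4} \left(-61\right) = - \frac{3}{4} - \frac{61}{4} = -16$)
$f{\left(17 \right)} - W{\left(104 \right)} = -16 - \left(88 - 104\right) = -16 - -16 = -16 + 16 = 0$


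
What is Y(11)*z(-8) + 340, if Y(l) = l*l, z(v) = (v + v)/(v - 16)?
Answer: 1262/3 ≈ 420.67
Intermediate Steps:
z(v) = 2*v/(-16 + v) (z(v) = (2*v)/(-16 + v) = 2*v/(-16 + v))
Y(l) = l²
Y(11)*z(-8) + 340 = 11²*(2*(-8)/(-16 - 8)) + 340 = 121*(2*(-8)/(-24)) + 340 = 121*(2*(-8)*(-1/24)) + 340 = 121*(⅔) + 340 = 242/3 + 340 = 1262/3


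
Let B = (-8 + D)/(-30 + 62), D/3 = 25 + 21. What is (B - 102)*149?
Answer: -233483/16 ≈ -14593.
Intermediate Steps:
D = 138 (D = 3*(25 + 21) = 3*46 = 138)
B = 65/16 (B = (-8 + 138)/(-30 + 62) = 130/32 = 130*(1/32) = 65/16 ≈ 4.0625)
(B - 102)*149 = (65/16 - 102)*149 = -1567/16*149 = -233483/16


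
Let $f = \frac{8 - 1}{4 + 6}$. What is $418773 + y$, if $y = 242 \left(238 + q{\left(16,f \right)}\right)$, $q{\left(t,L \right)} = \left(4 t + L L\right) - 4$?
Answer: $\frac{24550379}{50} \approx 4.9101 \cdot 10^{5}$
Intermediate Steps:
$f = \frac{7}{10} \approx 0.7$
$q{\left(t,L \right)} = -4 + L^{2} + 4 t$ ($q{\left(t,L \right)} = \left(4 t + L^{2}\right) - 4 = \left(L^{2} + 4 t\right) - 4 = -4 + L^{2} + 4 t$)
$y = \frac{3611729}{50}$ ($y = 242 \left(238 + \left(-4 + \left(\frac{7}{10}\right)^{2} + 4 \cdot 16\right)\right) = 242 \left(238 + \left(-4 + \frac{49}{100} + 64\right)\right) = 242 \left(238 + \frac{6049}{100}\right) = 242 \cdot \frac{29849}{100} = \frac{3611729}{50} \approx 72235.0$)
$418773 + y = 418773 + \frac{3611729}{50} = \frac{24550379}{50}$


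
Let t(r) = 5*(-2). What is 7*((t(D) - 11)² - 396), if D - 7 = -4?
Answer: 315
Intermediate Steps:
D = 3 (D = 7 - 4 = 3)
t(r) = -10
7*((t(D) - 11)² - 396) = 7*((-10 - 11)² - 396) = 7*((-21)² - 396) = 7*(441 - 396) = 7*45 = 315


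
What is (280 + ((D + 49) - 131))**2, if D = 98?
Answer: 87616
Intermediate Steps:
(280 + ((D + 49) - 131))**2 = (280 + ((98 + 49) - 131))**2 = (280 + (147 - 131))**2 = (280 + 16)**2 = 296**2 = 87616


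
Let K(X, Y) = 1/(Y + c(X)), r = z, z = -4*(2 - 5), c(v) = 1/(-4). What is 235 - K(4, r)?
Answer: 11041/47 ≈ 234.91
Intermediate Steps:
c(v) = -1/4
z = 12 (z = -4*(-3) = 12)
r = 12
K(X, Y) = 1/(-1/4 + Y) (K(X, Y) = 1/(Y - 1/4) = 1/(-1/4 + Y))
235 - K(4, r) = 235 - 4/(-1 + 4*12) = 235 - 4/(-1 + 48) = 235 - 4/47 = 11041/47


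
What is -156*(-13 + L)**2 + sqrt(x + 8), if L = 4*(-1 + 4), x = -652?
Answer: -156 + 2*I*sqrt(161) ≈ -156.0 + 25.377*I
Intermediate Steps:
L = 12 (L = 4*3 = 12)
-156*(-13 + L)**2 + sqrt(x + 8) = -156*(-13 + 12)**2 + sqrt(-652 + 8) = -156*(-1)**2 + sqrt(-644) = -156*1 + 2*I*sqrt(161) = -156 + 2*I*sqrt(161)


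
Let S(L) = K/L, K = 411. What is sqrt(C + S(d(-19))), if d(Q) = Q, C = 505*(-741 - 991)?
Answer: I*sqrt(315760069)/19 ≈ 935.24*I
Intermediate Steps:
C = -874660 (C = 505*(-1732) = -874660)
S(L) = 411/L
sqrt(C + S(d(-19))) = sqrt(-874660 + 411/(-19)) = sqrt(-874660 + 411*(-1/19)) = sqrt(-874660 - 411/19) = sqrt(-16618951/19) = I*sqrt(315760069)/19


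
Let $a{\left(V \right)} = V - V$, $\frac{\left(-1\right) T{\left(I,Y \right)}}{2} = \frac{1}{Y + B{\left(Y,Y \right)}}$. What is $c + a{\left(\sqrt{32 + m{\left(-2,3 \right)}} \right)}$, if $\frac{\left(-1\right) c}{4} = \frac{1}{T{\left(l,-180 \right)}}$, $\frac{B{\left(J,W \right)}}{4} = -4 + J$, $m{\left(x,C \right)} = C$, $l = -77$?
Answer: $-1832$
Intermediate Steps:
$B{\left(J,W \right)} = -16 + 4 J$ ($B{\left(J,W \right)} = 4 \left(-4 + J\right) = -16 + 4 J$)
$T{\left(I,Y \right)} = - \frac{2}{-16 + 5 Y}$ ($T{\left(I,Y \right)} = - \frac{2}{Y + \left(-16 + 4 Y\right)} = - \frac{2}{-16 + 5 Y}$)
$c = -1832$ ($c = - \frac{4}{\left(-2\right) \frac{1}{-16 + 5 \left(-180\right)}} = - \frac{4}{\left(-2\right) \frac{1}{-16 - 900}} = - \frac{4}{\left(-2\right) \frac{1}{-916}} = - \frac{4}{\left(-2\right) \left(- \frac{1}{916}\right)} = - 4 \frac{1}{\frac{1}{458}} = \left(-4\right) 458 = -1832$)
$a{\left(V \right)} = 0$
$c + a{\left(\sqrt{32 + m{\left(-2,3 \right)}} \right)} = -1832 + 0 = -1832$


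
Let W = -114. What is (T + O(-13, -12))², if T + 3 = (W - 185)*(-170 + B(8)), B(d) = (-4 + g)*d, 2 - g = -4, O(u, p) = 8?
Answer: 2120694601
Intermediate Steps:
g = 6 (g = 2 - 1*(-4) = 2 + 4 = 6)
B(d) = 2*d (B(d) = (-4 + 6)*d = 2*d)
T = 46043 (T = -3 + (-114 - 185)*(-170 + 2*8) = -3 - 299*(-170 + 16) = -3 - 299*(-154) = -3 + 46046 = 46043)
(T + O(-13, -12))² = (46043 + 8)² = 46051² = 2120694601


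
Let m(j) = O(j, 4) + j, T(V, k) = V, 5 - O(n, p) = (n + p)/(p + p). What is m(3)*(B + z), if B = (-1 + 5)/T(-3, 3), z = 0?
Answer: -19/2 ≈ -9.5000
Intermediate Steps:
O(n, p) = 5 - (n + p)/(2*p) (O(n, p) = 5 - (n + p)/(p + p) = 5 - (n + p)/(2*p))
B = -4/3 (B = (-1 + 5)/(-3) = 4*(-⅓) = -4/3 ≈ -1.3333)
m(j) = 9/2 + 7*j/8 (m(j) = (½)*(-j + 9*4)/4 + j = (½)*(¼)*(-j + 36) + j = (½)*(¼)*(36 - j) + j = (9/2 - j/8) + j = 9/2 + 7*j/8)
m(3)*(B + z) = (9/2 + (7/8)*3)*(-4/3 + 0) = (9/2 + 21/8)*(-4/3) = (57/8)*(-4/3) = -19/2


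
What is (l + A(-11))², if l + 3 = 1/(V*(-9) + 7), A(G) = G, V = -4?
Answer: 361201/1849 ≈ 195.35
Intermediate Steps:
l = -128/43 (l = -3 + 1/(-4*(-9) + 7) = -3 + 1/(36 + 7) = -3 + 1/43 = -128/43 ≈ -2.9767)
(l + A(-11))² = (-128/43 - 11)² = (-601/43)² = 361201/1849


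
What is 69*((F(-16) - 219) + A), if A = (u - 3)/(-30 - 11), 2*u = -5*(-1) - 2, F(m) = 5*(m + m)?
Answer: -2144175/82 ≈ -26148.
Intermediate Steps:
F(m) = 10*m (F(m) = 5*(2*m) = 10*m)
u = 3/2 (u = (-5*(-1) - 2)/2 = (5 - 2)/2 = (½)*3 = 3/2 ≈ 1.5000)
A = 3/82 (A = (3/2 - 3)/(-30 - 11) = -3/2/(-41) = -3/2*(-1/41) = 3/82 ≈ 0.036585)
69*((F(-16) - 219) + A) = 69*((10*(-16) - 219) + 3/82) = 69*((-160 - 219) + 3/82) = 69*(-379 + 3/82) = 69*(-31075/82) = -2144175/82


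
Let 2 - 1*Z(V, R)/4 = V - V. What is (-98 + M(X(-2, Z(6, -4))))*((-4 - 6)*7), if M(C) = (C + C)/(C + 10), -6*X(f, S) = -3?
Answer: 20560/3 ≈ 6853.3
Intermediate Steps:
Z(V, R) = 8 (Z(V, R) = 8 - 4*(V - V) = 8 - 4*0 = 8 + 0 = 8)
X(f, S) = ½ (X(f, S) = -⅙*(-3) = ½)
M(C) = 2*C/(10 + C) (M(C) = (2*C)/(10 + C) = 2*C/(10 + C))
(-98 + M(X(-2, Z(6, -4))))*((-4 - 6)*7) = (-98 + 2*(½)/(10 + ½))*((-4 - 6)*7) = (-98 + 2*(½)/(21/2))*(-10*7) = (-98 + 2*(½)*(2/21))*(-70) = (-98 + 2/21)*(-70) = -2056/21*(-70) = 20560/3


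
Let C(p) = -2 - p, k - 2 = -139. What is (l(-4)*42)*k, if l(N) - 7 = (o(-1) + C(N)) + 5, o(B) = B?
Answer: -74802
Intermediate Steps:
k = -137 (k = 2 - 139 = -137)
l(N) = 9 - N (l(N) = 7 + ((-1 + (-2 - N)) + 5) = 7 + ((-3 - N) + 5) = 7 + (2 - N) = 9 - N)
(l(-4)*42)*k = ((9 - 1*(-4))*42)*(-137) = ((9 + 4)*42)*(-137) = (13*42)*(-137) = 546*(-137) = -74802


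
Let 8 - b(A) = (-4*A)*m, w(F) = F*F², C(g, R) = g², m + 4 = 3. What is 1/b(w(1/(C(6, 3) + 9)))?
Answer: 91125/728996 ≈ 0.12500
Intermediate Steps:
m = -1 (m = -4 + 3 = -1)
w(F) = F³
b(A) = 8 - 4*A (b(A) = 8 - (-4*A)*(-1) = 8 - 4*A)
1/b(w(1/(C(6, 3) + 9))) = 1/(8 - 4/(6² + 9)³) = 1/(8 - 4/(36 + 9)³) = 1/(8 - 4*(1/45)³) = 1/(8 - 4*1/91125) = 1/(8 - 4/91125) = 1/(728996/91125) = 91125/728996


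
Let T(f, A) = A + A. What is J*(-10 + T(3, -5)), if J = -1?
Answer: 20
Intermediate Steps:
T(f, A) = 2*A
J*(-10 + T(3, -5)) = -(-10 + 2*(-5)) = -(-10 - 10) = -1*(-20) = 20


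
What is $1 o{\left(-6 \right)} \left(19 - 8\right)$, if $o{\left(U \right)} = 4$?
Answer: $44$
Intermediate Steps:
$1 o{\left(-6 \right)} \left(19 - 8\right) = 1 \cdot 4 \left(19 - 8\right) = 4 \left(19 - 8\right) = 4 \cdot 11 = 44$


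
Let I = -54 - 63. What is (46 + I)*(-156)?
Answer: 11076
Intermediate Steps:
I = -117
(46 + I)*(-156) = (46 - 117)*(-156) = -71*(-156) = 11076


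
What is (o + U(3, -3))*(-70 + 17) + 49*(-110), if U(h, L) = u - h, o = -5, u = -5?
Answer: -4701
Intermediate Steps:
U(h, L) = -5 - h
(o + U(3, -3))*(-70 + 17) + 49*(-110) = (-5 + (-5 - 1*3))*(-70 + 17) + 49*(-110) = (-5 + (-5 - 3))*(-53) - 5390 = (-5 - 8)*(-53) - 5390 = -13*(-53) - 5390 = 689 - 5390 = -4701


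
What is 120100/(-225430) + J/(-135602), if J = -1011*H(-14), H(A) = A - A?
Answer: -12010/22543 ≈ -0.53276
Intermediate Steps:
H(A) = 0
J = 0 (J = -1011*0 = 0)
120100/(-225430) + J/(-135602) = 120100/(-225430) + 0/(-135602) = 120100*(-1/225430) + 0*(-1/135602) = -12010/22543 + 0 = -12010/22543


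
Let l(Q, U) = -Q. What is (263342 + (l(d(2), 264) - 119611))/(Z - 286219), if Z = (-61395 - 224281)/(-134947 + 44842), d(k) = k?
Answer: -12950701545/25789477319 ≈ -0.50217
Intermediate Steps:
Z = 285676/90105 (Z = -285676/(-90105) = -285676*(-1/90105) = 285676/90105 ≈ 3.1705)
(263342 + (l(d(2), 264) - 119611))/(Z - 286219) = (263342 + (-1*2 - 119611))/(285676/90105 - 286219) = (263342 + (-2 - 119611))/(-25789477319/90105) = (263342 - 119613)*(-90105/25789477319) = 143729*(-90105/25789477319) = -12950701545/25789477319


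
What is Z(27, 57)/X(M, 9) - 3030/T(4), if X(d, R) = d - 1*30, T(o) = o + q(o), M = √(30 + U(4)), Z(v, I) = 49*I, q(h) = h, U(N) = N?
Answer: -823575/1732 - 2793*√34/866 ≈ -494.31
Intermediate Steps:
M = √34 (M = √(30 + 4) = √34 ≈ 5.8309)
T(o) = 2*o (T(o) = o + o = 2*o)
X(d, R) = -30 + d (X(d, R) = d - 30 = -30 + d)
Z(27, 57)/X(M, 9) - 3030/T(4) = (49*57)/(-30 + √34) - 3030/(2*4) = 2793/(-30 + √34) - 3030/8 = 2793/(-30 + √34) - 3030*⅛ = 2793/(-30 + √34) - 1515/4 = -1515/4 + 2793/(-30 + √34)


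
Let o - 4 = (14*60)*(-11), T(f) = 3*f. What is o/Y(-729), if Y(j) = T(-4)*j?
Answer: -2309/2187 ≈ -1.0558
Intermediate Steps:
Y(j) = -12*j (Y(j) = (3*(-4))*j = -12*j)
o = -9236 (o = 4 + (14*60)*(-11) = 4 + 840*(-11) = 4 - 9240 = -9236)
o/Y(-729) = -9236/((-12*(-729))) = -9236/8748 = -9236*1/8748 = -2309/2187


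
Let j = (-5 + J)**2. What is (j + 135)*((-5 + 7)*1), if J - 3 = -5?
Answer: 368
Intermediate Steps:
J = -2 (J = 3 - 5 = -2)
j = 49 (j = (-5 - 2)**2 = (-7)**2 = 49)
(j + 135)*((-5 + 7)*1) = (49 + 135)*((-5 + 7)*1) = 184*(2*1) = 184*2 = 368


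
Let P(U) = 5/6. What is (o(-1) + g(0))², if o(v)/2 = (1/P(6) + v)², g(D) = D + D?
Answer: 4/625 ≈ 0.0064000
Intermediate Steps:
P(U) = ⅚ (P(U) = 5*(⅙) = ⅚)
g(D) = 2*D
o(v) = 2*(6/5 + v)² (o(v) = 2*(1/(⅚) + v)² = 2*(6/5 + v)²)
(o(-1) + g(0))² = (2*(6 + 5*(-1))²/25 + 2*0)² = (2*(6 - 5)²/25 + 0)² = ((2/25)*1² + 0)² = ((2/25)*1 + 0)² = (2/25 + 0)² = (2/25)² = 4/625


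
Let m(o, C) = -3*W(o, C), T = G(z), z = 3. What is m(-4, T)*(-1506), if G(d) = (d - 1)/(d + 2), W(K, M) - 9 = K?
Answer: 22590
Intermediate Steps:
W(K, M) = 9 + K
G(d) = (-1 + d)/(2 + d)
T = 2/5 (T = (-1 + 3)/(2 + 3) = 2/5 ≈ 0.40000)
m(o, C) = -27 - 3*o (m(o, C) = -3*(9 + o) = -27 - 3*o)
m(-4, T)*(-1506) = (-27 - 3*(-4))*(-1506) = (-27 + 12)*(-1506) = -15*(-1506) = 22590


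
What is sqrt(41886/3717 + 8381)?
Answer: sqrt(1431460891)/413 ≈ 91.609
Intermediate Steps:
sqrt(41886/3717 + 8381) = sqrt(41886*(1/3717) + 8381) = sqrt(4654/413 + 8381) = sqrt(3466007/413) = sqrt(1431460891)/413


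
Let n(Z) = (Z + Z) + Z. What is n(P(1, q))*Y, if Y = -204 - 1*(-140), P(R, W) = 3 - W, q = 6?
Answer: 576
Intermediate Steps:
Y = -64 (Y = -204 + 140 = -64)
n(Z) = 3*Z (n(Z) = 2*Z + Z = 3*Z)
n(P(1, q))*Y = (3*(3 - 1*6))*(-64) = (3*(3 - 6))*(-64) = (3*(-3))*(-64) = -9*(-64) = 576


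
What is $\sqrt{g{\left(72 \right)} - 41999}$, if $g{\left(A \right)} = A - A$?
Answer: $i \sqrt{41999} \approx 204.94 i$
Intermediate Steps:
$g{\left(A \right)} = 0$
$\sqrt{g{\left(72 \right)} - 41999} = \sqrt{0 - 41999} = \sqrt{-41999} = i \sqrt{41999}$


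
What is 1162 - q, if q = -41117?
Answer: 42279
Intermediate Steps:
1162 - q = 1162 - 1*(-41117) = 1162 + 41117 = 42279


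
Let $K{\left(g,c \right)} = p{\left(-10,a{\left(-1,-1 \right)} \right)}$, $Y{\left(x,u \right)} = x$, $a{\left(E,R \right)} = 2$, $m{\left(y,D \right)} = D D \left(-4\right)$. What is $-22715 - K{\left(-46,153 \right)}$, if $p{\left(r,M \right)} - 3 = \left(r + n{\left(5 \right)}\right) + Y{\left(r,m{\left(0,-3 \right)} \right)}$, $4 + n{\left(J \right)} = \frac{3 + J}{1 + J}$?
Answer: $- \frac{68086}{3} \approx -22695.0$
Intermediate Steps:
$m{\left(y,D \right)} = - 4 D^{2}$ ($m{\left(y,D \right)} = D^{2} \left(-4\right) = - 4 D^{2}$)
$n{\left(J \right)} = -4 + \frac{3 + J}{1 + J}$
$p{\left(r,M \right)} = \frac{1}{3} + 2 r$ ($p{\left(r,M \right)} = 3 + \left(\left(r + \frac{-1 - 15}{1 + 5}\right) + r\right) = 3 + \left(\left(r + \frac{-1 - 15}{6}\right) + r\right) = 3 + \left(\left(r + \frac{1}{6} \left(-16\right)\right) + r\right) = 3 + \left(\left(r - \frac{8}{3}\right) + r\right) = 3 + \left(\left(- \frac{8}{3} + r\right) + r\right) = 3 + \left(- \frac{8}{3} + 2 r\right) = \frac{1}{3} + 2 r$)
$K{\left(g,c \right)} = - \frac{59}{3}$ ($K{\left(g,c \right)} = \frac{1}{3} + 2 \left(-10\right) = \frac{1}{3} - 20 = - \frac{59}{3}$)
$-22715 - K{\left(-46,153 \right)} = -22715 - - \frac{59}{3} = -22715 + \frac{59}{3} = - \frac{68086}{3}$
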